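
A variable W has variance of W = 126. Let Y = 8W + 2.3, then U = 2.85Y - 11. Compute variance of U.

variance of U = 65499.84

variance of Y = 8²·126 = 8064.
variance of U = 2.85²·8064 = 65499.84.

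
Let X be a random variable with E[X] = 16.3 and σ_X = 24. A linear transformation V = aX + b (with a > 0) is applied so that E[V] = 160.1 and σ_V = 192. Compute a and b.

a = 8, b = 29.7

σ_V = a·σ_X (a > 0), so a = 192/24 = 8.
E[V] = a·E[X] + b, so b = 160.1 − 8·16.3 = 29.7.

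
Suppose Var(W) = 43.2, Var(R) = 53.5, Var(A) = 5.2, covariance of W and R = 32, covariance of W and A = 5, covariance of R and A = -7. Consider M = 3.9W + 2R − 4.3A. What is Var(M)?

Var(M) = a²·Var(W) + b²·Var(R) + c²·Var(A) + 2ab·covariance of W and R + 2ac·covariance of W and A + 2bc·covariance of R and A, with a = 3.9, b = 2, c = -4.3.
= 657.072 + 214 + 96.148 + 499.2 + (-167.7) + 120.4
= 1419.12.

Var(M) = 1419.12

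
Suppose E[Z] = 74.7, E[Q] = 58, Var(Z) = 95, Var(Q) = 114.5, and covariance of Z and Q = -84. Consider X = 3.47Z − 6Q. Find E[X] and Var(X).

E[X] = 3.47·E[Z] + (-6)·E[Q] = 3.47·74.7 + (-6)·58 = -88.791.
Var(X) = a²·Var(Z) + b²·Var(Q) + 2ab·covariance of Z and Q with a = 3.47, b = -6.
= 3.47²·95 + (-6)²·114.5 + 2·3.47·(-6)·(-84)
= 1143.8855 + 4122 + 3497.76 = 8763.6455.

E[X] = -88.791, Var(X) = 8763.6455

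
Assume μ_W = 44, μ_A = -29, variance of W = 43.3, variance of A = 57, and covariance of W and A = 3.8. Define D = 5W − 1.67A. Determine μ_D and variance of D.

μ_D = 268.43, variance of D = 1178.0073

μ_D = 5·μ_W + (-1.67)·μ_A = 5·44 + (-1.67)·(-29) = 268.43.
variance of D = a²·variance of W + b²·variance of A + 2ab·covariance of W and A with a = 5, b = -1.67.
= 5²·43.3 + (-1.67)²·57 + 2·5·(-1.67)·3.8
= 1082.5 + 158.9673 + (-63.46) = 1178.0073.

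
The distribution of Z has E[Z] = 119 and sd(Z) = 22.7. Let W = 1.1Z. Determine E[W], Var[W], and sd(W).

W = 1.1Z is linear with a = 1.1, b = 0.
E[W] = a·E[Z] + b = 1.1·119 = 130.9.
Var[Z] = 22.7² = 515.29.
Var[W] = a²·Var[Z] = 1.1²·515.29 = 623.5009.
sd(W) = |a|·sd(Z) = |1.1|·22.7 = 24.97.

E[W] = 130.9, Var[W] = 623.5009, sd(W) = 24.97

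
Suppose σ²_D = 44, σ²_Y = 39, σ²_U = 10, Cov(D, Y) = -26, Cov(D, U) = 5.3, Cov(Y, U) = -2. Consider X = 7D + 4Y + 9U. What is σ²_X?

σ²_X = 2657.8

σ²_X = a²·σ²_D + b²·σ²_Y + c²·σ²_U + 2ab·Cov(D, Y) + 2ac·Cov(D, U) + 2bc·Cov(Y, U), with a = 7, b = 4, c = 9.
= 2156 + 624 + 810 + (-1456) + 667.8 + (-144)
= 2657.8.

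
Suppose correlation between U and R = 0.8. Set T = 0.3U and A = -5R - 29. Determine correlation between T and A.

correlation between T and A = -0.8

Linear rescalings preserve |correlation|; the slopes 0.3 and -5 have opposite signs, so the correlation flips sign: correlation between T and A = −correlation between U and R = -0.8.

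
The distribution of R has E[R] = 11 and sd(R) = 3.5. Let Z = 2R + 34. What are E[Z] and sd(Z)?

Z = 2R + 34 is linear with a = 2, b = 34.
E[Z] = a·E[R] + b = 2·11 + 34 = 56.
sd(Z) = |a|·sd(R) = |2|·3.5 = 7.

E[Z] = 56, sd(Z) = 7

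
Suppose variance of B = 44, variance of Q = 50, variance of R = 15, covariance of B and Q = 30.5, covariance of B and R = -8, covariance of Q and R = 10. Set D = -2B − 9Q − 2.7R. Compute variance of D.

variance of D = 5832.95

variance of D = a²·variance of B + b²·variance of Q + c²·variance of R + 2ab·covariance of B and Q + 2ac·covariance of B and R + 2bc·covariance of Q and R, with a = -2, b = -9, c = -2.7.
= 176 + 4050 + 109.35 + 1098 + (-86.4) + 486
= 5832.95.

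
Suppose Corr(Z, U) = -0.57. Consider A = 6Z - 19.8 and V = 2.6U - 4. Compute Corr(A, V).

Linear rescalings preserve correlation up to sign; here the slopes 6 and 2.6 have the same sign, so Corr(A, V) = Corr(Z, U) = -0.57.

Corr(A, V) = -0.57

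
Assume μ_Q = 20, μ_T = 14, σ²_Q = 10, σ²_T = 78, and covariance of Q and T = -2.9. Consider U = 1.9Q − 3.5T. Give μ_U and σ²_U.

μ_U = -11, σ²_U = 1030.17

μ_U = 1.9·μ_Q + (-3.5)·μ_T = 1.9·20 + (-3.5)·14 = -11.
σ²_U = a²·σ²_Q + b²·σ²_T + 2ab·covariance of Q and T with a = 1.9, b = -3.5.
= 1.9²·10 + (-3.5)²·78 + 2·1.9·(-3.5)·(-2.9)
= 36.1 + 955.5 + 38.57 = 1030.17.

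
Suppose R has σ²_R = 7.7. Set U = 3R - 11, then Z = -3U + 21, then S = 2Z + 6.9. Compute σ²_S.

σ²_U = 3²·7.7 = 69.3.
σ²_Z = (-3)²·69.3 = 623.7.
σ²_S = 2²·623.7 = 2494.8.

σ²_S = 2494.8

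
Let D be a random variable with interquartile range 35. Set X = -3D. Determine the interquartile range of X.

Under X = aD + b, IQR(X) = |a|·IQR(D) = |-3|·35 = 105 (shifts cancel; spread scales by |a|).

IQR(X) = 105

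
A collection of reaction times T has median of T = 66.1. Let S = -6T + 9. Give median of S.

A linear map preserves order up to sign, so median of S = a·median of T + b = (-6)·66.1 + 9 = -387.6.

median of S = -387.6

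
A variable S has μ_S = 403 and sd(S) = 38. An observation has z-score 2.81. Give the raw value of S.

S = μ_S + z·sd(S) = 403 + 2.81·38 = 509.78.

S = 509.78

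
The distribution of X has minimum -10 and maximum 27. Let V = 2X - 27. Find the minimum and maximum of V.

min(V) = -47, max(V) = 27

a = 2 > 0, so min(V) = a·min(X)+b = 2·(-10) + (-27) = -47 and max(V) = 2·27 + (-27) = 27.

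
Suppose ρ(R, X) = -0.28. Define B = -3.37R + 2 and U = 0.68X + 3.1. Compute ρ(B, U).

Linear rescalings preserve |correlation|; the slopes -3.37 and 0.68 have opposite signs, so the correlation flips sign: ρ(B, U) = −ρ(R, X) = 0.28.

ρ(B, U) = 0.28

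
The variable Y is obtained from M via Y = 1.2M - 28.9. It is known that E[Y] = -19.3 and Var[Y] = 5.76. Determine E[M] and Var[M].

E[M] = 8, Var[M] = 4

From Y = 1.2M - 28.9: E[Y] = a·E[M] + b, so E[M] = (E[Y] − b)/a = (-19.3 − (-28.9))/1.2 = 8.
Var[Y] = a²·Var[M], so Var[M] = 5.76/1.2² = 4.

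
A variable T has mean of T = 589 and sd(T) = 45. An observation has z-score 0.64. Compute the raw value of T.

T = mean of T + z·sd(T) = 589 + 0.64·45 = 617.8.

T = 617.8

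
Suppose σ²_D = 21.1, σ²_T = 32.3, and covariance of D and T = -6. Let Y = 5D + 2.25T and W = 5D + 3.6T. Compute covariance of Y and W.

By bilinearity, covariance of Y and W = ac·σ²_D + bd·σ²_T + (ad+bc)·covariance of D and T, with a=5, b=2.25, c=5, d=3.6.
ac·σ²_D = 5·5·21.1 = 527.5
bd·σ²_T = 2.25·3.6·32.3 = 261.63
(ad+bc)·covariance of D and T = (29.25)·(-6) = -175.5
covariance of Y and W = 527.5 + 261.63 + (-175.5) = 613.63.

covariance of Y and W = 613.63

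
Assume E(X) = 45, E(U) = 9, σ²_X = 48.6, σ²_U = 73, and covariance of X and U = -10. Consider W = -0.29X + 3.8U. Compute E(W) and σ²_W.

E(W) = (-0.29)·E(X) + 3.8·E(U) = (-0.29)·45 + 3.8·9 = 21.15.
σ²_W = a²·σ²_X + b²·σ²_U + 2ab·covariance of X and U with a = -0.29, b = 3.8.
= (-0.29)²·48.6 + 3.8²·73 + 2·(-0.29)·3.8·(-10)
= 4.08726 + 1054.12 + 22.04 = 1080.24726.

E(W) = 21.15, σ²_W = 1080.24726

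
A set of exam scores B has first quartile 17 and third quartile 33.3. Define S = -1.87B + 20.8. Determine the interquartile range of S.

IQR(S) = 30.481

IQR of B = Q3 − Q1 = 33.3 − 17 = 16.3.
Under S = aB + b, IQR(S) = |a|·IQR(B) = |-1.87|·16.3 = 30.481 (shifts cancel; spread scales by |a|).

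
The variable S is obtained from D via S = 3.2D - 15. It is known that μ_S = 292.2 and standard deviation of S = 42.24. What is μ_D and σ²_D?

μ_D = 96, σ²_D = 174.24

From S = 3.2D - 15: μ_S = a·μ_D + b, so μ_D = (μ_S − b)/a = (292.2 − (-15))/3.2 = 96.
σ²_S = 42.24² = 1784.2176.
σ²_S = a²·σ²_D, so σ²_D = 1784.2176/3.2² = 174.24.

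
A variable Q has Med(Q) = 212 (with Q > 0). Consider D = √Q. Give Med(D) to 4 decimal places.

Med(D) = 14.5602

√Q is monotone on this domain, so Med(D) = √(212) ≈ 14.5602.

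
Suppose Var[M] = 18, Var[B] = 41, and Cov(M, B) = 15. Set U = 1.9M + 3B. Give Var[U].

Var[U] = a²·Var[M] + b²·Var[B] + 2ab·Cov(M, B) with a = 1.9, b = 3.
= 1.9²·18 + 3²·41 + 2·1.9·3·15
= 64.98 + 369 + 171 = 604.98.

Var[U] = 604.98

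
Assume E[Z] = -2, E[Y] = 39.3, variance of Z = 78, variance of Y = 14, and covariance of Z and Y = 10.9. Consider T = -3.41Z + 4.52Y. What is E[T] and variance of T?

E[T] = 184.456, variance of T = 857.00964

E[T] = (-3.41)·E[Z] + 4.52·E[Y] = (-3.41)·(-2) + 4.52·39.3 = 184.456.
variance of T = a²·variance of Z + b²·variance of Y + 2ab·covariance of Z and Y with a = -3.41, b = 4.52.
= (-3.41)²·78 + 4.52²·14 + 2·(-3.41)·4.52·10.9
= 906.9918 + 286.0256 + (-336.00776) = 857.00964.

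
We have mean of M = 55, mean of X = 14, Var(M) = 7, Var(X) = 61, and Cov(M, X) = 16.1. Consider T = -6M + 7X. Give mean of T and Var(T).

mean of T = (-6)·mean of M + 7·mean of X = (-6)·55 + 7·14 = -232.
Var(T) = a²·Var(M) + b²·Var(X) + 2ab·Cov(M, X) with a = -6, b = 7.
= (-6)²·7 + 7²·61 + 2·(-6)·7·16.1
= 252 + 2989 + (-1352.4) = 1888.6.

mean of T = -232, Var(T) = 1888.6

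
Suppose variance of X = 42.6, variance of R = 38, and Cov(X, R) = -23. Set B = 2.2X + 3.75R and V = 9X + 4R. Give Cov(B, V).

By bilinearity, Cov(B, V) = ac·variance of X + bd·variance of R + (ad+bc)·Cov(X, R), with a=2.2, b=3.75, c=9, d=4.
ac·variance of X = 2.2·9·42.6 = 843.48
bd·variance of R = 3.75·4·38 = 570
(ad+bc)·Cov(X, R) = (42.55)·(-23) = -978.65
Cov(B, V) = 843.48 + 570 + (-978.65) = 434.83.

Cov(B, V) = 434.83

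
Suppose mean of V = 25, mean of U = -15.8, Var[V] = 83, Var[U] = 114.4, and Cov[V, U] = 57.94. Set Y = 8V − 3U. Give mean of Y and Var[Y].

mean of Y = 247.4, Var[Y] = 3560.48

mean of Y = 8·mean of V + (-3)·mean of U = 8·25 + (-3)·(-15.8) = 247.4.
Var[Y] = a²·Var[V] + b²·Var[U] + 2ab·Cov[V, U] with a = 8, b = -3.
= 8²·83 + (-3)²·114.4 + 2·8·(-3)·57.94
= 5312 + 1029.6 + (-2781.12) = 3560.48.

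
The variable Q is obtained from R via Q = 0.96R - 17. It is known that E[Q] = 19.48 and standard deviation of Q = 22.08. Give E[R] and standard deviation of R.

E[R] = 38, standard deviation of R = 23

From Q = 0.96R - 17: E[Q] = a·E[R] + b, so E[R] = (E[Q] − b)/a = (19.48 − (-17))/0.96 = 38.
standard deviation of Q = |a|·standard deviation of R, so standard deviation of R = 22.08/|0.96| = 23.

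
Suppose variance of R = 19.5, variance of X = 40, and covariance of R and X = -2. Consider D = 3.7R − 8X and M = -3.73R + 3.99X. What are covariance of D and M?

covariance of D and M = -1635.1255

By bilinearity, covariance of D and M = ac·variance of R + bd·variance of X + (ad+bc)·covariance of R and X, with a=3.7, b=-8, c=-3.73, d=3.99.
ac·variance of R = 3.7·(-3.73)·19.5 = -269.1195
bd·variance of X = (-8)·3.99·40 = -1276.8
(ad+bc)·covariance of R and X = (44.603)·(-2) = -89.206
covariance of D and M = -269.1195 + (-1276.8) + (-89.206) = -1635.1255.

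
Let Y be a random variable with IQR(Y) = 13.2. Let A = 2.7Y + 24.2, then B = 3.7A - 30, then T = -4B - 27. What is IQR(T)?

IQR(T) = 527.472

IQR(A) = |2.7|·13.2 = 35.64.
IQR(B) = |3.7|·35.64 = 131.868.
IQR(T) = |-4|·131.868 = 527.472.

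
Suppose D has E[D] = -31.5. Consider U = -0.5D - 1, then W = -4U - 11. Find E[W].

E[U] = (-0.5)·(-31.5) + (-1) = 14.75.
E[W] = (-4)·14.75 + (-11) = -70.

E[W] = -70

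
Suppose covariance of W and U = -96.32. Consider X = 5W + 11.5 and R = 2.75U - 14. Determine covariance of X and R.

covariance of X and R = a·c·covariance of W and U = 5·2.75·(-96.32) = -1324.4. Additive constants drop out.

covariance of X and R = -1324.4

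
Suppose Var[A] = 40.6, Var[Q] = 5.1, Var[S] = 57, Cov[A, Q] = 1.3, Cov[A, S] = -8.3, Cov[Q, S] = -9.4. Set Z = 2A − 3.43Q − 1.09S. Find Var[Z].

Var[Z] = 238.18713

Var[Z] = a²·Var[A] + b²·Var[Q] + c²·Var[S] + 2ab·Cov[A, Q] + 2ac·Cov[A, S] + 2bc·Cov[Q, S], with a = 2, b = -3.43, c = -1.09.
= 162.4 + 60.00099 + 67.7217 + (-17.836) + 36.188 + (-70.28756)
= 238.18713.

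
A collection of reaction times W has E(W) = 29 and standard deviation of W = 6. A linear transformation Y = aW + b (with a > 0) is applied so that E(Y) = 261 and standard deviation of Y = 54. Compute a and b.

standard deviation of Y = a·standard deviation of W (a > 0), so a = 54/6 = 9.
E(Y) = a·E(W) + b, so b = 261 − 9·29 = 0.

a = 9, b = 0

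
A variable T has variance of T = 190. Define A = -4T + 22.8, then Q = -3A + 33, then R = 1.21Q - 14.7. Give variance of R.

variance of R = 40057.776

variance of A = (-4)²·190 = 3040.
variance of Q = (-3)²·3040 = 27360.
variance of R = 1.21²·27360 = 40057.776.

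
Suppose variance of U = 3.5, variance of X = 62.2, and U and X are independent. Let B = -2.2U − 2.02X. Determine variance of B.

variance of B = 270.74088

variance of B = a²·variance of U + b²·variance of X + 2ab·Cov(U, X) with a = -2.2, b = -2.02.
Independence gives Cov(U, X) = 0.
= (-2.2)²·3.5 + (-2.02)²·62.2 + 2·(-2.2)·(-2.02)·0
= 16.94 + 253.80088 + 0 = 270.74088.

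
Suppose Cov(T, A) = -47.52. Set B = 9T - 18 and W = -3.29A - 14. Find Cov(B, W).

Cov(B, W) = a·c·Cov(T, A) = 9·(-3.29)·(-47.52) = 1407.0672. Additive constants drop out.

Cov(B, W) = 1407.0672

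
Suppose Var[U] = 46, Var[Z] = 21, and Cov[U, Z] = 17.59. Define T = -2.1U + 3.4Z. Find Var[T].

Var[T] = 194.4348

Var[T] = a²·Var[U] + b²·Var[Z] + 2ab·Cov[U, Z] with a = -2.1, b = 3.4.
= (-2.1)²·46 + 3.4²·21 + 2·(-2.1)·3.4·17.59
= 202.86 + 242.76 + (-251.1852) = 194.4348.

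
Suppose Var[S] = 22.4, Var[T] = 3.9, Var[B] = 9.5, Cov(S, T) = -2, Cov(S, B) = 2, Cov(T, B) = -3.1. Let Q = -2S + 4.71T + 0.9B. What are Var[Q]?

Var[Q] = 188.01119

Var[Q] = a²·Var[S] + b²·Var[T] + c²·Var[B] + 2ab·Cov(S, T) + 2ac·Cov(S, B) + 2bc·Cov(T, B), with a = -2, b = 4.71, c = 0.9.
= 89.6 + 86.51799 + 7.695 + 37.68 + (-7.2) + (-26.2818)
= 188.01119.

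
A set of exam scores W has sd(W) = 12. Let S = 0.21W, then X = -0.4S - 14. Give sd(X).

sd(S) = |0.21|·12 = 2.52.
sd(X) = |-0.4|·2.52 = 1.008.

sd(X) = 1.008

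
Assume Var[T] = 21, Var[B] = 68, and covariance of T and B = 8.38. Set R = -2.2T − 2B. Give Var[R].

Var[R] = a²·Var[T] + b²·Var[B] + 2ab·covariance of T and B with a = -2.2, b = -2.
= (-2.2)²·21 + (-2)²·68 + 2·(-2.2)·(-2)·8.38
= 101.64 + 272 + 73.744 = 447.384.

Var[R] = 447.384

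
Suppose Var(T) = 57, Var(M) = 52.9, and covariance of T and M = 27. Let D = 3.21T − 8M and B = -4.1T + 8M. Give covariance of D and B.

covariance of D and B = -2556.817

By bilinearity, covariance of D and B = ac·Var(T) + bd·Var(M) + (ad+bc)·covariance of T and M, with a=3.21, b=-8, c=-4.1, d=8.
ac·Var(T) = 3.21·(-4.1)·57 = -750.177
bd·Var(M) = (-8)·8·52.9 = -3385.6
(ad+bc)·covariance of T and M = (58.48)·27 = 1578.96
covariance of D and B = -750.177 + (-3385.6) + 1578.96 = -2556.817.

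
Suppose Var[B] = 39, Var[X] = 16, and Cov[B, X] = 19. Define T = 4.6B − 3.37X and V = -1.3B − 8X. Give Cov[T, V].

Cov[T, V] = -417.821

By bilinearity, Cov[T, V] = ac·Var[B] + bd·Var[X] + (ad+bc)·Cov[B, X], with a=4.6, b=-3.37, c=-1.3, d=-8.
ac·Var[B] = 4.6·(-1.3)·39 = -233.22
bd·Var[X] = (-3.37)·(-8)·16 = 431.36
(ad+bc)·Cov[B, X] = (-32.419)·19 = -615.961
Cov[T, V] = -233.22 + 431.36 + (-615.961) = -417.821.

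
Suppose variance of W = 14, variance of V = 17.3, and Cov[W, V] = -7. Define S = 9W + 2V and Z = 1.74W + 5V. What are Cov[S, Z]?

Cov[S, Z] = 52.88

By bilinearity, Cov[S, Z] = ac·variance of W + bd·variance of V + (ad+bc)·Cov[W, V], with a=9, b=2, c=1.74, d=5.
ac·variance of W = 9·1.74·14 = 219.24
bd·variance of V = 2·5·17.3 = 173
(ad+bc)·Cov[W, V] = (48.48)·(-7) = -339.36
Cov[S, Z] = 219.24 + 173 + (-339.36) = 52.88.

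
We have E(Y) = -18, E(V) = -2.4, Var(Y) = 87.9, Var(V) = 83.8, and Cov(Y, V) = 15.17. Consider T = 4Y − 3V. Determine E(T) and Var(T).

E(T) = -64.8, Var(T) = 1796.52

E(T) = 4·E(Y) + (-3)·E(V) = 4·(-18) + (-3)·(-2.4) = -64.8.
Var(T) = a²·Var(Y) + b²·Var(V) + 2ab·Cov(Y, V) with a = 4, b = -3.
= 4²·87.9 + (-3)²·83.8 + 2·4·(-3)·15.17
= 1406.4 + 754.2 + (-364.08) = 1796.52.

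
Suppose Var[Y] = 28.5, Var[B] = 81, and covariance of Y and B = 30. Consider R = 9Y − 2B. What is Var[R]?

Var[R] = 1552.5

Var[R] = a²·Var[Y] + b²·Var[B] + 2ab·covariance of Y and B with a = 9, b = -2.
= 9²·28.5 + (-2)²·81 + 2·9·(-2)·30
= 2308.5 + 324 + (-1080) = 1552.5.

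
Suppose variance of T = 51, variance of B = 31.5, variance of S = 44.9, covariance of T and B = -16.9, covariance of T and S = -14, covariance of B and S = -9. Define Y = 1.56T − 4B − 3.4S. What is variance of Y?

variance of Y = a²·variance of T + b²·variance of B + c²·variance of S + 2ab·covariance of T and B + 2ac·covariance of T and S + 2bc·covariance of B and S, with a = 1.56, b = -4, c = -3.4.
= 124.1136 + 504 + 519.044 + 210.912 + 148.512 + (-244.8)
= 1261.7816.

variance of Y = 1261.7816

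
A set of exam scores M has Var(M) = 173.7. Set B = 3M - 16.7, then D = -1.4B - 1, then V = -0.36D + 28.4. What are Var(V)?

Var(V) = 397.1032128

Var(B) = 3²·173.7 = 1563.3.
Var(D) = (-1.4)²·1563.3 = 3064.068.
Var(V) = (-0.36)²·3064.068 = 397.1032128.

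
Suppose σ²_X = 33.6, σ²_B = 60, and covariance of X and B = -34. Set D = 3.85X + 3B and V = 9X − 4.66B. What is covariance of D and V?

By bilinearity, covariance of D and V = ac·σ²_X + bd·σ²_B + (ad+bc)·covariance of X and B, with a=3.85, b=3, c=9, d=-4.66.
ac·σ²_X = 3.85·9·33.6 = 1164.24
bd·σ²_B = 3·(-4.66)·60 = -838.8
(ad+bc)·covariance of X and B = (9.059)·(-34) = -308.006
covariance of D and V = 1164.24 + (-838.8) + (-308.006) = 17.434.

covariance of D and V = 17.434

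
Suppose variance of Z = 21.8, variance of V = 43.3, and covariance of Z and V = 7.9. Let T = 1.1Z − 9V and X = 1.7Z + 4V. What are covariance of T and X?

covariance of T and X = -1604.144

By bilinearity, covariance of T and X = ac·variance of Z + bd·variance of V + (ad+bc)·covariance of Z and V, with a=1.1, b=-9, c=1.7, d=4.
ac·variance of Z = 1.1·1.7·21.8 = 40.766
bd·variance of V = (-9)·4·43.3 = -1558.8
(ad+bc)·covariance of Z and V = (-10.9)·7.9 = -86.11
covariance of T and X = 40.766 + (-1558.8) + (-86.11) = -1604.144.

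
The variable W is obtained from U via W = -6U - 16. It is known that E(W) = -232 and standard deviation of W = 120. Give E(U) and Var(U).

From W = -6U - 16: E(W) = a·E(U) + b, so E(U) = (E(W) − b)/a = (-232 − (-16))/(-6) = 36.
Var(W) = 120² = 14400.
Var(W) = a²·Var(U), so Var(U) = 14400/(-6)² = 400.

E(U) = 36, Var(U) = 400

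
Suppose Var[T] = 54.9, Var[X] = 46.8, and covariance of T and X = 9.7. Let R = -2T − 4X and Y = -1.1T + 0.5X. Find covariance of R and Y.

By bilinearity, covariance of R and Y = ac·Var[T] + bd·Var[X] + (ad+bc)·covariance of T and X, with a=-2, b=-4, c=-1.1, d=0.5.
ac·Var[T] = (-2)·(-1.1)·54.9 = 120.78
bd·Var[X] = (-4)·0.5·46.8 = -93.6
(ad+bc)·covariance of T and X = (3.4)·9.7 = 32.98
covariance of R and Y = 120.78 + (-93.6) + 32.98 = 60.16.

covariance of R and Y = 60.16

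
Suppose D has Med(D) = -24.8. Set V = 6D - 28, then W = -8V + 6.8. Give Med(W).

Med(V) = 6·(-24.8) + (-28) = -176.8.
Med(W) = (-8)·(-176.8) + 6.8 = 1421.2.

Med(W) = 1421.2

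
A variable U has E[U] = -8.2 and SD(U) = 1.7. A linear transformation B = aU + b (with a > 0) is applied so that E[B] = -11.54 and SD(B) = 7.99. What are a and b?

SD(B) = a·SD(U) (a > 0), so a = 7.99/1.7 = 4.7.
E[B] = a·E[U] + b, so b = -11.54 − 4.7·(-8.2) = 27.

a = 4.7, b = 27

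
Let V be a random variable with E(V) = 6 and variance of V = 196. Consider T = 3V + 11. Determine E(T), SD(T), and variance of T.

T = 3V + 11 is linear with a = 3, b = 11.
E(T) = a·E(V) + b = 3·6 + 11 = 29.
SD(V) = √196 = 14.
SD(T) = |a|·SD(V) = |3|·14 = 42.
variance of T = a²·variance of V = 3²·196 = 1764 (the additive constant 11 does not affect variance).

E(T) = 29, SD(T) = 42, variance of T = 1764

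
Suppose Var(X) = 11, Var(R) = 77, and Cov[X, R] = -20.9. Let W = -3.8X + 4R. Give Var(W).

Var(W) = a²·Var(X) + b²·Var(R) + 2ab·Cov[X, R] with a = -3.8, b = 4.
= (-3.8)²·11 + 4²·77 + 2·(-3.8)·4·(-20.9)
= 158.84 + 1232 + 635.36 = 2026.2.

Var(W) = 2026.2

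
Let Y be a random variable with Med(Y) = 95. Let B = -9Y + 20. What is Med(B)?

A linear map preserves order up to sign, so Med(B) = a·Med(Y) + b = (-9)·95 + 20 = -835.

Med(B) = -835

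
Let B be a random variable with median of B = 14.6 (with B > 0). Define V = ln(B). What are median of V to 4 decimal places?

ln(B) is monotone on this domain, so median of V = ln(14.6) ≈ 2.681.

median of V = 2.681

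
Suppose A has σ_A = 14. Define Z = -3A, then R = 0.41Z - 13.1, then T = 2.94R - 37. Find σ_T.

σ_T = 50.6268

σ_Z = |-3|·14 = 42.
σ_R = |0.41|·42 = 17.22.
σ_T = |2.94|·17.22 = 50.6268.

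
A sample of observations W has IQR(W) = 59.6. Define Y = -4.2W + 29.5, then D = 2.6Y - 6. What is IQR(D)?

IQR(D) = 650.832

IQR(Y) = |-4.2|·59.6 = 250.32.
IQR(D) = |2.6|·250.32 = 650.832.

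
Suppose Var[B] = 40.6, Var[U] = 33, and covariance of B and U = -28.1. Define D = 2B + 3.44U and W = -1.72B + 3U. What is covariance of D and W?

covariance of D and W = 198.55808

By bilinearity, covariance of D and W = ac·Var[B] + bd·Var[U] + (ad+bc)·covariance of B and U, with a=2, b=3.44, c=-1.72, d=3.
ac·Var[B] = 2·(-1.72)·40.6 = -139.664
bd·Var[U] = 3.44·3·33 = 340.56
(ad+bc)·covariance of B and U = (0.0832)·(-28.1) = -2.33792
covariance of D and W = -139.664 + 340.56 + (-2.33792) = 198.55808.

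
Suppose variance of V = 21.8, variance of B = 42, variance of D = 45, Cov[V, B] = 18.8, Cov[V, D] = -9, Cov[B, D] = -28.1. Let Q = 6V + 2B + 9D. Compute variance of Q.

variance of Q = a²·variance of V + b²·variance of B + c²·variance of D + 2ab·Cov[V, B] + 2ac·Cov[V, D] + 2bc·Cov[B, D], with a = 6, b = 2, c = 9.
= 784.8 + 168 + 3645 + 451.2 + (-972) + (-1011.6)
= 3065.4.

variance of Q = 3065.4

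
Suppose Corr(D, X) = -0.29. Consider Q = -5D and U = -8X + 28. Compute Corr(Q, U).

Corr(Q, U) = -0.29

Linear rescalings preserve correlation up to sign; here the slopes -5 and -8 have the same sign, so Corr(Q, U) = Corr(D, X) = -0.29.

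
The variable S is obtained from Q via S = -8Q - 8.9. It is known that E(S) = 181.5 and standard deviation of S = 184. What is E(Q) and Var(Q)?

E(Q) = -23.8, Var(Q) = 529

From S = -8Q - 8.9: E(S) = a·E(Q) + b, so E(Q) = (E(S) − b)/a = (181.5 − (-8.9))/(-8) = -23.8.
Var(S) = 184² = 33856.
Var(S) = a²·Var(Q), so Var(Q) = 33856/(-8)² = 529.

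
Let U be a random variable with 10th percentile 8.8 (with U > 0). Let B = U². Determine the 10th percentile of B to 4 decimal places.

U² is increasing, so P_{10}(B) = g(P_{10}(U)) = 77.44.

10th percentile of B = 77.44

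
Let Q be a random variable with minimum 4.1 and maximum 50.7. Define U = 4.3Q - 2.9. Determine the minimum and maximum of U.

min(U) = 14.73, max(U) = 215.11

a = 4.3 > 0, so min(U) = a·min(Q)+b = 4.3·4.1 + (-2.9) = 14.73 and max(U) = 4.3·50.7 + (-2.9) = 215.11.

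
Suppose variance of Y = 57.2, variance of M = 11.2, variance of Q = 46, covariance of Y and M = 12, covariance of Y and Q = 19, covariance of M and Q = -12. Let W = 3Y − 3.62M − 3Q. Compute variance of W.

variance of W = a²·variance of Y + b²·variance of M + c²·variance of Q + 2ab·covariance of Y and M + 2ac·covariance of Y and Q + 2bc·covariance of M and Q, with a = 3, b = -3.62, c = -3.
= 514.8 + 146.76928 + 414 + (-260.64) + (-342) + (-260.64)
= 212.28928.

variance of W = 212.28928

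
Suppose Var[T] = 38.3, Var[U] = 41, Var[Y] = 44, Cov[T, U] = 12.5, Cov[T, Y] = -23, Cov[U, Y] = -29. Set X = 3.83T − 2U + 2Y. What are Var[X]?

Var[X] = 589.95887

Var[X] = a²·Var[T] + b²·Var[U] + c²·Var[Y] + 2ab·Cov[T, U] + 2ac·Cov[T, Y] + 2bc·Cov[U, Y], with a = 3.83, b = -2, c = 2.
= 561.81887 + 164 + 176 + (-191.5) + (-352.36) + 232
= 589.95887.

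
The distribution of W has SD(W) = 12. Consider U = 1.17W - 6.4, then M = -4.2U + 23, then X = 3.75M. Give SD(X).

SD(X) = 221.13

SD(U) = |1.17|·12 = 14.04.
SD(M) = |-4.2|·14.04 = 58.968.
SD(X) = |3.75|·58.968 = 221.13.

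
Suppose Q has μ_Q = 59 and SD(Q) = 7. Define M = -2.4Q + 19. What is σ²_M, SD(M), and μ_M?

M = -2.4Q + 19 is linear with a = -2.4, b = 19.
σ²_Q = 7² = 49.
σ²_M = a²·σ²_Q = (-2.4)²·49 = 282.24 (the additive constant 19 does not affect variance).
SD(M) = |a|·SD(Q) = |-2.4|·7 = 16.8.
μ_M = a·μ_Q + b = (-2.4)·59 + 19 = -122.6.

σ²_M = 282.24, SD(M) = 16.8, μ_M = -122.6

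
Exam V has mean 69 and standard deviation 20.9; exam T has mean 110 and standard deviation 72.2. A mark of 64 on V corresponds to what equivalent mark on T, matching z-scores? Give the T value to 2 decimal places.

T = 92.73

z = (64 − 69)/20.9 ≈ -0.2392.
T = 110 + z·72.2 = 110 + (64 − 69)·72.2/20.9 ≈ 92.73.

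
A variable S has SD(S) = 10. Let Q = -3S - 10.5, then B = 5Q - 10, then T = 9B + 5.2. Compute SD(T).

SD(T) = 1350

SD(Q) = |-3|·10 = 30.
SD(B) = |5|·30 = 150.
SD(T) = |9|·150 = 1350.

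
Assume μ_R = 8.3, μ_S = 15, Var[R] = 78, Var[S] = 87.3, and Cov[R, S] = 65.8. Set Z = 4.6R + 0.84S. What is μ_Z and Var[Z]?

μ_Z = 4.6·μ_R + 0.84·μ_S = 4.6·8.3 + 0.84·15 = 50.78.
Var[Z] = a²·Var[R] + b²·Var[S] + 2ab·Cov[R, S] with a = 4.6, b = 0.84.
= 4.6²·78 + 0.84²·87.3 + 2·4.6·0.84·65.8
= 1650.48 + 61.59888 + 508.5024 = 2220.58128.

μ_Z = 50.78, Var[Z] = 2220.58128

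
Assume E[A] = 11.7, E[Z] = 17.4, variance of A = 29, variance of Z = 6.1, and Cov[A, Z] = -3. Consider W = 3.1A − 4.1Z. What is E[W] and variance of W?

E[W] = -35.07, variance of W = 457.491

E[W] = 3.1·E[A] + (-4.1)·E[Z] = 3.1·11.7 + (-4.1)·17.4 = -35.07.
variance of W = a²·variance of A + b²·variance of Z + 2ab·Cov[A, Z] with a = 3.1, b = -4.1.
= 3.1²·29 + (-4.1)²·6.1 + 2·3.1·(-4.1)·(-3)
= 278.69 + 102.541 + 76.26 = 457.491.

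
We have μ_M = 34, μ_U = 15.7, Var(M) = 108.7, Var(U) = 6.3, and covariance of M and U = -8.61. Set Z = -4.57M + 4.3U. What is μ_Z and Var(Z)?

μ_Z = (-4.57)·μ_M + 4.3·μ_U = (-4.57)·34 + 4.3·15.7 = -87.87.
Var(Z) = a²·Var(M) + b²·Var(U) + 2ab·covariance of M and U with a = -4.57, b = 4.3.
= (-4.57)²·108.7 + 4.3²·6.3 + 2·(-4.57)·4.3·(-8.61)
= 2270.18863 + 116.487 + 338.39022 = 2725.06585.

μ_Z = -87.87, Var(Z) = 2725.06585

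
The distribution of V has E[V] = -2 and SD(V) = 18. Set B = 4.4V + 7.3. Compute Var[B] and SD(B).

B = 4.4V + 7.3 is linear with a = 4.4, b = 7.3.
Var[V] = 18² = 324.
Var[B] = a²·Var[V] = 4.4²·324 = 6272.64 (the additive constant 7.3 does not affect variance).
SD(B) = |a|·SD(V) = |4.4|·18 = 79.2.

Var[B] = 6272.64, SD(B) = 79.2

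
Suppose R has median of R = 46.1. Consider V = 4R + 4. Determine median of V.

A linear map preserves order up to sign, so median of V = a·median of R + b = 4·46.1 + 4 = 188.4.

median of V = 188.4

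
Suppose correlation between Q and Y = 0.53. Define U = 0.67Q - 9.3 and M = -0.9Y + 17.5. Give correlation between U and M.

Linear rescalings preserve |correlation|; the slopes 0.67 and -0.9 have opposite signs, so the correlation flips sign: correlation between U and M = −correlation between Q and Y = -0.53.

correlation between U and M = -0.53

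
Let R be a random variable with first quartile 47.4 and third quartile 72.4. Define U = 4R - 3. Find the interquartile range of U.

IQR of R = Q3 − Q1 = 72.4 − 47.4 = 25.
Under U = aR + b, IQR(U) = |a|·IQR(R) = |4|·25 = 100 (shifts cancel; spread scales by |a|).

IQR(U) = 100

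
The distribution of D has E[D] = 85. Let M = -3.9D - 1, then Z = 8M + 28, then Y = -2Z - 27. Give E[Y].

E[M] = (-3.9)·85 + (-1) = -332.5.
E[Z] = 8·(-332.5) + 28 = -2632.
E[Y] = (-2)·(-2632) + (-27) = 5237.

E[Y] = 5237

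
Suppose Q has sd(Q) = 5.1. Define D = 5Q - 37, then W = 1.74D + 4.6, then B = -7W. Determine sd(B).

sd(B) = 310.59

sd(D) = |5|·5.1 = 25.5.
sd(W) = |1.74|·25.5 = 44.37.
sd(B) = |-7|·44.37 = 310.59.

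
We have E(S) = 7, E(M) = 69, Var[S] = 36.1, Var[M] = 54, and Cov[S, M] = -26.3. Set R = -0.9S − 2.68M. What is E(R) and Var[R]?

E(R) = (-0.9)·E(S) + (-2.68)·E(M) = (-0.9)·7 + (-2.68)·69 = -191.22.
Var[R] = a²·Var[S] + b²·Var[M] + 2ab·Cov[S, M] with a = -0.9, b = -2.68.
= (-0.9)²·36.1 + (-2.68)²·54 + 2·(-0.9)·(-2.68)·(-26.3)
= 29.241 + 387.8496 + (-126.8712) = 290.2194.

E(R) = -191.22, Var[R] = 290.2194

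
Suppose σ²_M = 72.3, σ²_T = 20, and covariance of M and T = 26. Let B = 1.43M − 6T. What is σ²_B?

σ²_B = 421.68627

σ²_B = a²·σ²_M + b²·σ²_T + 2ab·covariance of M and T with a = 1.43, b = -6.
= 1.43²·72.3 + (-6)²·20 + 2·1.43·(-6)·26
= 147.84627 + 720 + (-446.16) = 421.68627.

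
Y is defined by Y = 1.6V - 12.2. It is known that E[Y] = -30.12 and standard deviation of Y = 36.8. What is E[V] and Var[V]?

E[V] = -11.2, Var[V] = 529

From Y = 1.6V - 12.2: E[Y] = a·E[V] + b, so E[V] = (E[Y] − b)/a = (-30.12 − (-12.2))/1.6 = -11.2.
Var[Y] = 36.8² = 1354.24.
Var[Y] = a²·Var[V], so Var[V] = 1354.24/1.6² = 529.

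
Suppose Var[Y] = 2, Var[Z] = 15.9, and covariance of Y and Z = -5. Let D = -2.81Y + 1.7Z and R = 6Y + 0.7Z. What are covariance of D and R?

By bilinearity, covariance of D and R = ac·Var[Y] + bd·Var[Z] + (ad+bc)·covariance of Y and Z, with a=-2.81, b=1.7, c=6, d=0.7.
ac·Var[Y] = (-2.81)·6·2 = -33.72
bd·Var[Z] = 1.7·0.7·15.9 = 18.921
(ad+bc)·covariance of Y and Z = (8.233)·(-5) = -41.165
covariance of D and R = -33.72 + 18.921 + (-41.165) = -55.964.

covariance of D and R = -55.964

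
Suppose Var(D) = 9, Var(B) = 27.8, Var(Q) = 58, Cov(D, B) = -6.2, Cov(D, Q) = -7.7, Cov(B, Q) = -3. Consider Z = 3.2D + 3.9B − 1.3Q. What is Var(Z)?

Var(Z) = 552.75

Var(Z) = a²·Var(D) + b²·Var(B) + c²·Var(Q) + 2ab·Cov(D, B) + 2ac·Cov(D, Q) + 2bc·Cov(B, Q), with a = 3.2, b = 3.9, c = -1.3.
= 92.16 + 422.838 + 98.02 + (-154.752) + 64.064 + 30.42
= 552.75.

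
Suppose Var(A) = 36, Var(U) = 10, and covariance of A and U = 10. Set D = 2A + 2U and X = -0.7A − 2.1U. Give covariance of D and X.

covariance of D and X = -148.4

By bilinearity, covariance of D and X = ac·Var(A) + bd·Var(U) + (ad+bc)·covariance of A and U, with a=2, b=2, c=-0.7, d=-2.1.
ac·Var(A) = 2·(-0.7)·36 = -50.4
bd·Var(U) = 2·(-2.1)·10 = -42
(ad+bc)·covariance of A and U = (-5.6)·10 = -56
covariance of D and X = -50.4 + (-42) + (-56) = -148.4.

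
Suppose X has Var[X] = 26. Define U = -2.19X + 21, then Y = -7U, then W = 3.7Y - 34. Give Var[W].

Var[U] = (-2.19)²·26 = 124.6986.
Var[Y] = (-7)²·124.6986 = 6110.2314.
Var[W] = 3.7²·6110.2314 = 83649.067866.

Var[W] = 83649.067866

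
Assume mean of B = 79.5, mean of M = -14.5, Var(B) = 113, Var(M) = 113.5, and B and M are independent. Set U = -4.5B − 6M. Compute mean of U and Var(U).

mean of U = -270.75, Var(U) = 6374.25

mean of U = (-4.5)·mean of B + (-6)·mean of M = (-4.5)·79.5 + (-6)·(-14.5) = -270.75.
Var(U) = a²·Var(B) + b²·Var(M) + 2ab·Cov[B, M] with a = -4.5, b = -6.
Independence gives Cov[B, M] = 0.
= (-4.5)²·113 + (-6)²·113.5 + 2·(-4.5)·(-6)·0
= 2288.25 + 4086 + 0 = 6374.25.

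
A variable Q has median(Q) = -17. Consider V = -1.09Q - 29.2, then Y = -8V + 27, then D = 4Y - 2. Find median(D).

median(D) = 447.44

median(V) = (-1.09)·(-17) + (-29.2) = -10.67.
median(Y) = (-8)·(-10.67) + 27 = 112.36.
median(D) = 4·112.36 + (-2) = 447.44.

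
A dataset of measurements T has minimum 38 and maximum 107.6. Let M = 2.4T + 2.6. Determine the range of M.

Range(M) = 167.04

Range of T = 107.6 − 38 = 69.6.
Range(M) = |a|·Range(T) = |2.4|·69.6 = 167.04.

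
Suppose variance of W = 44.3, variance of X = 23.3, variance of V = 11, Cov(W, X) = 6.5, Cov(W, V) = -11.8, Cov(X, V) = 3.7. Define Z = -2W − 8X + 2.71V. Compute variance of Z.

variance of Z = a²·variance of W + b²·variance of X + c²·variance of V + 2ab·Cov(W, X) + 2ac·Cov(W, V) + 2bc·Cov(X, V), with a = -2, b = -8, c = 2.71.
= 177.2 + 1491.2 + 80.7851 + 208 + 127.912 + (-160.432)
= 1924.6651.

variance of Z = 1924.6651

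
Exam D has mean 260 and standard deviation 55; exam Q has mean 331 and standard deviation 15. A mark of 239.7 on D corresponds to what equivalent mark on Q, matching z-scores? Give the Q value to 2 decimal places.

z = (239.7 − 260)/55 ≈ -0.3691.
Q = 331 + z·15 = 331 + (239.7 − 260)·15/55 ≈ 325.46.

Q = 325.46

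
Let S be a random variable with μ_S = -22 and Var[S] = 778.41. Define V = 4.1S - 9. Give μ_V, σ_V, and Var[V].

μ_V = -99.2, σ_V = 114.39, Var[V] = 13085.0721

V = 4.1S - 9 is linear with a = 4.1, b = -9.
μ_V = a·μ_S + b = 4.1·(-22) + (-9) = -99.2.
σ_S = √778.41 = 27.9.
σ_V = |a|·σ_S = |4.1|·27.9 = 114.39.
Var[V] = a²·Var[S] = 4.1²·778.41 = 13085.0721 (the additive constant -9 does not affect variance).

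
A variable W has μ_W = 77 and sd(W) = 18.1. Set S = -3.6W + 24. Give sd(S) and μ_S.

S = -3.6W + 24 is linear with a = -3.6, b = 24.
sd(S) = |a|·sd(W) = |-3.6|·18.1 = 65.16.
μ_S = a·μ_W + b = (-3.6)·77 + 24 = -253.2.

sd(S) = 65.16, μ_S = -253.2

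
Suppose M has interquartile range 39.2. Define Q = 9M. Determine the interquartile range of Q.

Under Q = aM + b, IQR(Q) = |a|·IQR(M) = |9|·39.2 = 352.8 (shifts cancel; spread scales by |a|).

IQR(Q) = 352.8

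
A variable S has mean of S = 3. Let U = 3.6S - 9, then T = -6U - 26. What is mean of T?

mean of U = 3.6·3 + (-9) = 1.8.
mean of T = (-6)·1.8 + (-26) = -36.8.

mean of T = -36.8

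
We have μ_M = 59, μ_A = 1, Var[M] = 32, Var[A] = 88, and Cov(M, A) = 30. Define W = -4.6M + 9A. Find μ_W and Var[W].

μ_W = -262.4, Var[W] = 5321.12

μ_W = (-4.6)·μ_M + 9·μ_A = (-4.6)·59 + 9·1 = -262.4.
Var[W] = a²·Var[M] + b²·Var[A] + 2ab·Cov(M, A) with a = -4.6, b = 9.
= (-4.6)²·32 + 9²·88 + 2·(-4.6)·9·30
= 677.12 + 7128 + (-2484) = 5321.12.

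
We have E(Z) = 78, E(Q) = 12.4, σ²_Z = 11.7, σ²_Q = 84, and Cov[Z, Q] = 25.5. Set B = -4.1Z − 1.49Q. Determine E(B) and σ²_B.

E(B) = -338.276, σ²_B = 694.7244

E(B) = (-4.1)·E(Z) + (-1.49)·E(Q) = (-4.1)·78 + (-1.49)·12.4 = -338.276.
σ²_B = a²·σ²_Z + b²·σ²_Q + 2ab·Cov[Z, Q] with a = -4.1, b = -1.49.
= (-4.1)²·11.7 + (-1.49)²·84 + 2·(-4.1)·(-1.49)·25.5
= 196.677 + 186.4884 + 311.559 = 694.7244.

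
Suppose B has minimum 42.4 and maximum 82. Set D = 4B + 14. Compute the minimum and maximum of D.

a = 4 > 0, so min(D) = a·min(B)+b = 4·42.4 + 14 = 183.6 and max(D) = 4·82 + 14 = 342.

min(D) = 183.6, max(D) = 342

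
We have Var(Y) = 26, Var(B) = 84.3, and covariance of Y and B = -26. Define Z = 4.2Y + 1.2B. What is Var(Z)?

Var(Z) = 317.952

Var(Z) = a²·Var(Y) + b²·Var(B) + 2ab·covariance of Y and B with a = 4.2, b = 1.2.
= 4.2²·26 + 1.2²·84.3 + 2·4.2·1.2·(-26)
= 458.64 + 121.392 + (-262.08) = 317.952.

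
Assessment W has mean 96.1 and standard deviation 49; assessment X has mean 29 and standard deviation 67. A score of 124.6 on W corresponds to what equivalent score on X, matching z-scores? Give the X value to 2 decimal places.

X = 67.97

z = (124.6 − 96.1)/49 ≈ 0.5816.
X = 29 + z·67 = 29 + (124.6 − 96.1)·67/49 ≈ 67.97.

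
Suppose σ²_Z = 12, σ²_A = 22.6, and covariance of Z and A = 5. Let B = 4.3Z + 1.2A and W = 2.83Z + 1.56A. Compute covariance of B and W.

By bilinearity, covariance of B and W = ac·σ²_Z + bd·σ²_A + (ad+bc)·covariance of Z and A, with a=4.3, b=1.2, c=2.83, d=1.56.
ac·σ²_Z = 4.3·2.83·12 = 146.028
bd·σ²_A = 1.2·1.56·22.6 = 42.3072
(ad+bc)·covariance of Z and A = (10.104)·5 = 50.52
covariance of B and W = 146.028 + 42.3072 + 50.52 = 238.8552.

covariance of B and W = 238.8552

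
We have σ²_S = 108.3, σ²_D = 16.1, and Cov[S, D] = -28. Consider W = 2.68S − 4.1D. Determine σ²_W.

σ²_W = a²·σ²_S + b²·σ²_D + 2ab·Cov[S, D] with a = 2.68, b = -4.1.
= 2.68²·108.3 + (-4.1)²·16.1 + 2·2.68·(-4.1)·(-28)
= 777.85392 + 270.641 + 615.328 = 1663.82292.

σ²_W = 1663.82292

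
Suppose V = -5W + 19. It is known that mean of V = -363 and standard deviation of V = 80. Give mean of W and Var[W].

mean of W = 76.4, Var[W] = 256

From V = -5W + 19: mean of V = a·mean of W + b, so mean of W = (mean of V − b)/a = (-363 − 19)/(-5) = 76.4.
Var[V] = 80² = 6400.
Var[V] = a²·Var[W], so Var[W] = 6400/(-5)² = 256.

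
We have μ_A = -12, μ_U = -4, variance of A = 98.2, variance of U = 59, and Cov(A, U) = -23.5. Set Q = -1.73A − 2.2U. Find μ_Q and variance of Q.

μ_Q = 29.56, variance of Q = 400.58078

μ_Q = (-1.73)·μ_A + (-2.2)·μ_U = (-1.73)·(-12) + (-2.2)·(-4) = 29.56.
variance of Q = a²·variance of A + b²·variance of U + 2ab·Cov(A, U) with a = -1.73, b = -2.2.
= (-1.73)²·98.2 + (-2.2)²·59 + 2·(-1.73)·(-2.2)·(-23.5)
= 293.90278 + 285.56 + (-178.882) = 400.58078.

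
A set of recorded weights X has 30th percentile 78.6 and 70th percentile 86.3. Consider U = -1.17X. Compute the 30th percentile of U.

30th percentile of U = -100.971

Since a = -1.17 < 0 the transformation is decreasing, reversing order: the 30th percentile of U corresponds to the 70th percentile of X.
So P_{30}(U) = a·P_{70}(X) + b = (-1.17)·86.3 = -100.971.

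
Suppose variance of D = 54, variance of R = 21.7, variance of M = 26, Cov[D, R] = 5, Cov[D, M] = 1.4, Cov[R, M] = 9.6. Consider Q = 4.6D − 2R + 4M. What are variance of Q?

variance of Q = 1451.36

variance of Q = a²·variance of D + b²·variance of R + c²·variance of M + 2ab·Cov[D, R] + 2ac·Cov[D, M] + 2bc·Cov[R, M], with a = 4.6, b = -2, c = 4.
= 1142.64 + 86.8 + 416 + (-92) + 51.52 + (-153.6)
= 1451.36.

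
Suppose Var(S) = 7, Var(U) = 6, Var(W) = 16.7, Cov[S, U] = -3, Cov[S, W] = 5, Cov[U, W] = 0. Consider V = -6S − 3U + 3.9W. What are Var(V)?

Var(V) = 218.007

Var(V) = a²·Var(S) + b²·Var(U) + c²·Var(W) + 2ab·Cov[S, U] + 2ac·Cov[S, W] + 2bc·Cov[U, W], with a = -6, b = -3, c = 3.9.
= 252 + 54 + 254.007 + (-108) + (-234) + 0
= 218.007.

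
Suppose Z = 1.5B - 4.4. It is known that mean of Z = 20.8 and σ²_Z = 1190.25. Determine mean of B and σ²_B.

mean of B = 16.8, σ²_B = 529

From Z = 1.5B - 4.4: mean of Z = a·mean of B + b, so mean of B = (mean of Z − b)/a = (20.8 − (-4.4))/1.5 = 16.8.
σ²_Z = a²·σ²_B, so σ²_B = 1190.25/1.5² = 529.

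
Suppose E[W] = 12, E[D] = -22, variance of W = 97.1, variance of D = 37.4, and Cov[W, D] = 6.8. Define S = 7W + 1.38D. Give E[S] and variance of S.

E[S] = 53.64, variance of S = 4960.50056

E[S] = 7·E[W] + 1.38·E[D] = 7·12 + 1.38·(-22) = 53.64.
variance of S = a²·variance of W + b²·variance of D + 2ab·Cov[W, D] with a = 7, b = 1.38.
= 7²·97.1 + 1.38²·37.4 + 2·7·1.38·6.8
= 4757.9 + 71.22456 + 131.376 = 4960.50056.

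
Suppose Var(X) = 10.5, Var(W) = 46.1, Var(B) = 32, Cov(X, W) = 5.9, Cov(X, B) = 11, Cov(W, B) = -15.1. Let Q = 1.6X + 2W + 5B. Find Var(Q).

Var(Q) = 923.04

Var(Q) = a²·Var(X) + b²·Var(W) + c²·Var(B) + 2ab·Cov(X, W) + 2ac·Cov(X, B) + 2bc·Cov(W, B), with a = 1.6, b = 2, c = 5.
= 26.88 + 184.4 + 800 + 37.76 + 176 + (-302)
= 923.04.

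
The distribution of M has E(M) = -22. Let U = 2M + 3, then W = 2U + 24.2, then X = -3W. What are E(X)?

E(U) = 2·(-22) + 3 = -41.
E(W) = 2·(-41) + 24.2 = -57.8.
E(X) = (-3)·(-57.8) = 173.4.

E(X) = 173.4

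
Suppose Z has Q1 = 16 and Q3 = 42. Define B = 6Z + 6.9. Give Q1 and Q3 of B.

a = 6 > 0: Q1(B) = a·Q1(Z)+b = 102.9, Q3(B) = a·Q3(Z)+b = 258.9.

Q1(B) = 102.9, Q3(B) = 258.9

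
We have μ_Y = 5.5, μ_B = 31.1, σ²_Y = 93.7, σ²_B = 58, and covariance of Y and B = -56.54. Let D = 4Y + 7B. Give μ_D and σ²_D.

μ_D = 4·μ_Y + 7·μ_B = 4·5.5 + 7·31.1 = 239.7.
σ²_D = a²·σ²_Y + b²·σ²_B + 2ab·covariance of Y and B with a = 4, b = 7.
= 4²·93.7 + 7²·58 + 2·4·7·(-56.54)
= 1499.2 + 2842 + (-3166.24) = 1174.96.

μ_D = 239.7, σ²_D = 1174.96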